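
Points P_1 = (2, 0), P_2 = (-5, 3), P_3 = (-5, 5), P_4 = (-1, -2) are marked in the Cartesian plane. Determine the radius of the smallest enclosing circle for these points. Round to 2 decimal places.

By Welzl's lemma the MEC is supported by two points (diametrically opposite) or three points (on a circumcircle).
The minimum enclosing circle is determined by three boundary points: P_1, P_3, P_4.
Their circumcentre is (-97/58, 131/58) with r² = 31265/1682.
The farthest remaining point P_2 is at distance² 19549/1682 ≤ 31265/1682.
r = √(31265/1682) ≈ 4.31.

4.31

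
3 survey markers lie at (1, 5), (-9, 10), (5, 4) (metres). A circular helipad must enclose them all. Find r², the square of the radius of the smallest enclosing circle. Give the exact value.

58

Call the three points A, B, C in the order given.
Side lengths²: AB² = 125, AC² = 17, BC² = 232.
Since BC² = 232 ≥ 125 + 17 = 142, the angle opposite BC is not acute, so the smallest enclosing circle has BC as diameter.
Centre = midpoint of BC = (-2, 7), r² = 232/4 = 58.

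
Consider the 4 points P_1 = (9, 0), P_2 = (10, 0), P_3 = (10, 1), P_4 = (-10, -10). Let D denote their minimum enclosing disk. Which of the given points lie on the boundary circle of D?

The farthest pair is P_3–P_4 with squared distance 521. The circle on this segment as diameter has centre (0, -4.5) and r² = 521/4 = 130.25.
Check P_1: distance² to centre = 101.25 ≤ 130.25, so it lies inside.
All remaining points lie in this disk, and no smaller disk contains both endpoints, so this is the minimum enclosing circle.
The points at distance exactly r from the centre are P_3, P_4 — 2 points.

P_3, P_4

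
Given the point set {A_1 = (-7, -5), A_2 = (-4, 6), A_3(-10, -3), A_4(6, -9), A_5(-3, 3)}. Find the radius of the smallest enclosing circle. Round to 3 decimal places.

The minimum enclosing circle is determined by three boundary points: A_2, A_3, A_4.
Their circumcentre is (-0.75, -8/3) with r² = 12337/144.
The farthest remaining point A_1 is at distance² 6409/144 ≤ 12337/144.
r = √(12337/144) ≈ 9.256.

9.256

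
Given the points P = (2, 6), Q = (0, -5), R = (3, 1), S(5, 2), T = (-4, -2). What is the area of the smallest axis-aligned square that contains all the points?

121

The bounding box has width 9 and height 11.
An axis-aligned square enclosing the set must have side ≥ max(width, height).
So the minimum side is max(9, 11) = 11.
Area = 11² = 121.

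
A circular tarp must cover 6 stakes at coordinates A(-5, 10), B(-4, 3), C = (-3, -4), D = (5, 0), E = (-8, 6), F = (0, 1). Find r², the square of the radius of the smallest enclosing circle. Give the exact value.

500/9

The minimum enclosing circle is determined by three boundary points: A, C, D.
Their circumcentre is (-5/3, 10/3) with r² = 500/9.
The farthest remaining point E is at distance² 425/9 ≤ 500/9.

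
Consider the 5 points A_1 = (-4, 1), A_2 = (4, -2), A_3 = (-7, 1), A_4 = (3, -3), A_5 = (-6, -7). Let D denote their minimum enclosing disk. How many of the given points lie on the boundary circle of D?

3

By Welzl's lemma the MEC is supported by two points (diametrically opposite) or three points (on a circumcircle).
The minimum enclosing circle is determined by three boundary points: A_2, A_3, A_5.
Their circumcentre is (-69/34, -83/34) with r² = 21125/578.
The farthest remaining point A_4 is at distance² 14801/578 ≤ 21125/578.
The points at distance exactly r from the centre are A_2, A_3, A_5 — 3 points.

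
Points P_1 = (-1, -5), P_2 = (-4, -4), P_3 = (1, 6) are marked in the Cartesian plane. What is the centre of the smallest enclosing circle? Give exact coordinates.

(-11/14, 9/14)

Side lengths²: P_1P_2² = 10, P_1P_3² = 125, P_2P_3² = 125.
Since P_2P_3² = 125 < 125 + 10 = 135, the triangle is acute, so the smallest enclosing circle is the circumcircle.
Circumcentre = (-11/14, 9/14), r² = 3125/98.
Centre = (-11/14, 9/14).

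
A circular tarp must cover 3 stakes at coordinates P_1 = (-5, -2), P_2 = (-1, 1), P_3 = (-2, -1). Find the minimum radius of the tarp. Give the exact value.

2.5

Side lengths²: P_1P_2² = 25, P_1P_3² = 10, P_2P_3² = 5.
Since P_1P_2² = 25 ≥ 10 + 5 = 15, the angle opposite P_1P_2 is not acute, so the smallest enclosing circle has P_1P_2 as diameter.
Centre = midpoint of P_1P_2 = (-3, -0.5), r² = 25/4 = 6.25.
r = √(6.25) = 2.5.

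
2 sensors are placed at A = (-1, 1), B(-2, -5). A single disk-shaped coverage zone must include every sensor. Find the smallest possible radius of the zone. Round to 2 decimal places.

3.04

The smallest circle enclosing two points has them as diameter endpoints.
Centre = midpoint = (-1.5, -2); r² = |AB|²/4 = 37/4 = 9.25.
r = √(9.25) ≈ 3.04.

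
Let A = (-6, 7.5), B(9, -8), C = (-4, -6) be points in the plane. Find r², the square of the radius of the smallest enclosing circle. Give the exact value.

116.3125

Side lengths²: AB² = 465.25, AC² = 186.25, BC² = 173.
Since AB² = 465.25 ≥ 186.25 + 173 = 359.25, the angle opposite AB is not acute, so the smallest enclosing circle has AB as diameter.
Centre = midpoint of AB = (1.5, -0.25), r² = 465.25/4 = 116.3125.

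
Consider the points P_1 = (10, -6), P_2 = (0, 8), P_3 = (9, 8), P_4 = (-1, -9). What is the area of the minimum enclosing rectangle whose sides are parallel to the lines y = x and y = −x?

324

In coordinates u = x + y, v = x − y the rectangle is axis-aligned; the map (x,y)→(u,v) scales areas by 2.
u-values: 4, 8, 17, -10; range = 17 − (-10) = 27.
v-values: 16, -8, 1, 8; range = 16 − (-8) = 24.
Area = (27 × 24) / 2 = 324.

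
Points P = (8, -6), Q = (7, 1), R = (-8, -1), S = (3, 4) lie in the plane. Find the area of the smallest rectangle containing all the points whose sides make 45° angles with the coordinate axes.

178.5

In coordinates u = x + y, v = x − y the rectangle is axis-aligned; the map (x,y)→(u,v) scales areas by 2.
u-values: 2, 8, -9, 7; range = 8 − (-9) = 17.
v-values: 14, 6, -7, -1; range = 14 − (-7) = 21.
Area = (17 × 21) / 2 = 178.5.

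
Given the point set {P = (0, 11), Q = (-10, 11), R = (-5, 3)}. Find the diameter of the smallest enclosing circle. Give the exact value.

11.125

Side lengths²: PQ² = 100, PR² = 89, QR² = 89.
Since PQ² = 100 < 89 + 89 = 178, the triangle is acute, so the smallest enclosing circle is the circumcircle.
Circumcentre = (-5, 8.5625), r² = 30.94140625.
Diameter = 2r = 2√(30.94140625) = 11.125.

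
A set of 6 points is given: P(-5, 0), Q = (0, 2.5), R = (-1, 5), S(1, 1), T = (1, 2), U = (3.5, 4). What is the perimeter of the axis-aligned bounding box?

Width = max x − min x = 3.5 − (-5) = 8.5.
Height = max y − min y = 5 − 0 = 5.
Perimeter = 2(8.5 + 5) = 27.

27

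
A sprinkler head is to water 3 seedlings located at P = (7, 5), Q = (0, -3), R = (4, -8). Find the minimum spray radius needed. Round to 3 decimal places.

6.671

Side lengths²: PQ² = 113, PR² = 178, QR² = 41.
Since PR² = 178 ≥ 113 + 41 = 154, the angle opposite PR is not acute, so the smallest enclosing circle has PR as diameter.
Centre = midpoint of PR = (5.5, -1.5), r² = 178/4 = 44.5.
r = √(44.5) ≈ 6.671.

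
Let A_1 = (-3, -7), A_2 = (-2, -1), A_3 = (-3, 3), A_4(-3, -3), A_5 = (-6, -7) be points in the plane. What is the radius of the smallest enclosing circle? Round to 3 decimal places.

A smallest enclosing disk is always determined by at most three of the input points on its boundary.
The farthest pair is A_3–A_5 with squared distance 109. The circle on this segment as diameter has centre (-4.5, -2) and r² = 109/4 = 27.25.
Check A_1: distance² to centre = 27.25 ≤ 27.25, so it lies inside.
All remaining points lie in this disk, and no smaller disk contains both endpoints, so this is the minimum enclosing circle.
r = √(27.25) ≈ 5.220.

5.220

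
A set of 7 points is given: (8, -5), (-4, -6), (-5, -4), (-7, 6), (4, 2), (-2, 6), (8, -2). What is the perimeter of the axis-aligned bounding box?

Width = max x − min x = 8 − (-7) = 15.
Height = max y − min y = 6 − (-6) = 12.
Perimeter = 2(15 + 12) = 54.

54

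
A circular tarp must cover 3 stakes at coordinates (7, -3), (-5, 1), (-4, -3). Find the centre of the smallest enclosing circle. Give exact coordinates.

Call the three points A, B, C in the order given.
Side lengths²: AB² = 160, AC² = 121, BC² = 17.
Since AB² = 160 ≥ 121 + 17 = 138, the angle opposite AB is not acute, so the smallest enclosing circle has AB as diameter.
Centre = midpoint of AB = (1, -1), r² = 160/4 = 40.
Centre = (1, -1).

(1, -1)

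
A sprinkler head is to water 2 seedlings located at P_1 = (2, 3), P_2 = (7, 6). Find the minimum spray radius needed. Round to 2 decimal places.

The smallest circle enclosing two points has them as diameter endpoints.
Centre = midpoint = (4.5, 4.5); r² = |P_1P_2|²/4 = 34/4 = 8.5.
r = √(8.5) ≈ 2.92.

2.92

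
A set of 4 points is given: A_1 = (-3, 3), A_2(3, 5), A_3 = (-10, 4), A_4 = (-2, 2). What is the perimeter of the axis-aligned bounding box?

Width = max x − min x = 3 − (-10) = 13.
Height = max y − min y = 5 − 2 = 3.
Perimeter = 2(13 + 3) = 32.

32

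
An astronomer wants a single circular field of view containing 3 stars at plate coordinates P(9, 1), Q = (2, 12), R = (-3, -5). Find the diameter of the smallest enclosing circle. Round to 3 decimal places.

Side lengths²: PQ² = 170, PR² = 180, QR² = 314.
Since QR² = 314 < 180 + 170 = 350, the triangle is acute, so the smallest enclosing circle is the circumcircle.
Circumcentre = (11/29, 94/29), r² = 66725/841.
Diameter = 2r = 2√(66725/841) ≈ 17.815.

17.815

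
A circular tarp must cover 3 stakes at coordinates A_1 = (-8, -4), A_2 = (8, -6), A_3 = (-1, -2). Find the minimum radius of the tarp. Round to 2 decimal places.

Side lengths²: A_1A_2² = 260, A_1A_3² = 53, A_2A_3² = 97.
Since A_1A_2² = 260 ≥ 97 + 53 = 150, the angle opposite A_1A_2 is not acute, so the smallest enclosing circle has A_1A_2 as diameter.
Centre = midpoint of A_1A_2 = (0, -5), r² = 260/4 = 65.
r = √65 ≈ 8.06.

8.06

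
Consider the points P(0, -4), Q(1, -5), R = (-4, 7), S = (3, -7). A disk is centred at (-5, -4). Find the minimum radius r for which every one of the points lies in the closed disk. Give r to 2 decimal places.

The required radius is the distance from (-5, -4) to the farthest point.
Squared distances: 25, 37, 122, 73.
Maximum is 122, attained at R.
r = √122 ≈ 11.05.

11.05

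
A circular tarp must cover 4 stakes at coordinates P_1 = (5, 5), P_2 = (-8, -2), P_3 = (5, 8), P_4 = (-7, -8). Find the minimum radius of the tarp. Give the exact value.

The minimum enclosing circle of a finite set is fixed by two of the points (as a diameter) or three (as a circumcircle).
The farthest pair is P_3–P_4 with squared distance 400. The circle on this segment as diameter has centre (-1, 0) and r² = 400/4 = 100.
Check P_1: distance² to centre = 61 ≤ 100, so it lies inside.
All remaining points lie in this disk, and no smaller disk contains both endpoints, so this is the minimum enclosing circle.
r = √100 = 10.

10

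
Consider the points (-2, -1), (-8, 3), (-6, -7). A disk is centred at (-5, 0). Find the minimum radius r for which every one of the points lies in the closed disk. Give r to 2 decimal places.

7.07

The required radius is the distance from (-5, 0) to the farthest point.
Squared distances: 10, 18, 50.
Maximum is 50, attained at (-6, -7).
r = √50 ≈ 7.07.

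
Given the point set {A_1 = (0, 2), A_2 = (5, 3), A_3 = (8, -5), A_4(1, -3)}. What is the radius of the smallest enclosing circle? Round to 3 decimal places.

By Welzl's lemma the MEC is supported by two points (diametrically opposite) or three points (on a circumcircle).
The farthest pair is A_1–A_3 with squared distance 113. The circle on this segment as diameter has centre (4, -1.5) and r² = 113/4 = 28.25.
Check A_2: distance² to centre = 21.25 ≤ 28.25, so it lies inside.
All remaining points lie in this disk, and no smaller disk contains both endpoints, so this is the minimum enclosing circle.
r = √(28.25) ≈ 5.315.

5.315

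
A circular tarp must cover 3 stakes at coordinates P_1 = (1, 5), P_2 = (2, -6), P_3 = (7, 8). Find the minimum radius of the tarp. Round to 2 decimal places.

Side lengths²: P_1P_2² = 122, P_1P_3² = 45, P_2P_3² = 221.
Since P_2P_3² = 221 ≥ 122 + 45 = 167, the angle opposite P_2P_3 is not acute, so the smallest enclosing circle has P_2P_3 as diameter.
Centre = midpoint of P_2P_3 = (4.5, 1), r² = 221/4 = 55.25.
r = √(55.25) ≈ 7.43.

7.43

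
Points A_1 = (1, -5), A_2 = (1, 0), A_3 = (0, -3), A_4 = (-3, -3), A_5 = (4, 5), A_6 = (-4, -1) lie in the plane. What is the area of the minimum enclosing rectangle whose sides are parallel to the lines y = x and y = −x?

67.5

In coordinates u = x + y, v = x − y the rectangle is axis-aligned; the map (x,y)→(u,v) scales areas by 2.
u-values: -4, 1, -3, -6, 9, -5; range = 9 − (-6) = 15.
v-values: 6, 1, 3, 0, -1, -3; range = 6 − (-3) = 9.
Area = (15 × 9) / 2 = 67.5.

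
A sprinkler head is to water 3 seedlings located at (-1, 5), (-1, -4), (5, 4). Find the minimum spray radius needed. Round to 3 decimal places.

Call the three points A, B, C in the order given.
Side lengths²: AB² = 81, AC² = 37, BC² = 100.
Since BC² = 100 < 81 + 37 = 118, the triangle is acute, so the smallest enclosing circle is the circumcircle.
Circumcentre = (4/3, 0.5), r² = 925/36.
r = √(925/36) ≈ 5.069.

5.069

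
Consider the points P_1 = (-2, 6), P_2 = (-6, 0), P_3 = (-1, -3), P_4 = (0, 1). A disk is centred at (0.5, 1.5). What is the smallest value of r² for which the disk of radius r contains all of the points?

44.5

The required radius is the distance from (0.5, 1.5) to the farthest point.
Squared distances: 26.5, 44.5, 22.5, 0.5.
Maximum is 44.5, attained at P_2.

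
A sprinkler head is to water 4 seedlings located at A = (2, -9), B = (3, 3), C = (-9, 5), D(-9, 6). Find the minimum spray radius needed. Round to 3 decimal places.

By Welzl's lemma the MEC is supported by two points (diametrically opposite) or three points (on a circumcircle).
The farthest pair is A–D with squared distance 346. The circle on this segment as diameter has centre (-3.5, -1.5) and r² = 346/4 = 86.5.
Check B: distance² to centre = 62.5 ≤ 86.5, so it lies inside.
All remaining points lie in this disk, and no smaller disk contains both endpoints, so this is the minimum enclosing circle.
r = √(86.5) ≈ 9.301.

9.301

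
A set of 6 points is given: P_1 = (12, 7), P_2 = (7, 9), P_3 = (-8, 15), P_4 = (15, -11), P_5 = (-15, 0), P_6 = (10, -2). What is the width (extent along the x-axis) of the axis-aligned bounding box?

30

max x = 15, min x = -15, so width = 30.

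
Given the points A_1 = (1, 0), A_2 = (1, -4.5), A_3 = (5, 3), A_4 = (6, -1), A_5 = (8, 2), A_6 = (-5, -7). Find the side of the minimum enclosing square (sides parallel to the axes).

13

The bounding box has width 13 and height 10.
An axis-aligned square enclosing the set must have side ≥ max(width, height).
So the minimum side is max(13, 10) = 13.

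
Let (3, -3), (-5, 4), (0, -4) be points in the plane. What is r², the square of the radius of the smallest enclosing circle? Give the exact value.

28.25

Call the three points A, B, C in the order given.
Side lengths²: AB² = 113, AC² = 10, BC² = 89.
Since AB² = 113 ≥ 89 + 10 = 99, the angle opposite AB is not acute, so the smallest enclosing circle has AB as diameter.
Centre = midpoint of AB = (-1, 0.5), r² = 113/4 = 28.25.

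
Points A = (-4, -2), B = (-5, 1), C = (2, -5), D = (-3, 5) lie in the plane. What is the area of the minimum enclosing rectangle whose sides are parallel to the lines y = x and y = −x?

60

In coordinates u = x + y, v = x − y the rectangle is axis-aligned; the map (x,y)→(u,v) scales areas by 2.
u-values: -6, -4, -3, 2; range = 2 − (-6) = 8.
v-values: -2, -6, 7, -8; range = 7 − (-8) = 15.
Area = (8 × 15) / 2 = 60.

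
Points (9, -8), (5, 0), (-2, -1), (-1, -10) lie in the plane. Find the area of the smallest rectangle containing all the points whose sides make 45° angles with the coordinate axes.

144

In coordinates u = x + y, v = x − y the rectangle is axis-aligned; the map (x,y)→(u,v) scales areas by 2.
u-values: 1, 5, -3, -11; range = 5 − (-11) = 16.
v-values: 17, 5, -1, 9; range = 17 − (-1) = 18.
Area = (16 × 18) / 2 = 144.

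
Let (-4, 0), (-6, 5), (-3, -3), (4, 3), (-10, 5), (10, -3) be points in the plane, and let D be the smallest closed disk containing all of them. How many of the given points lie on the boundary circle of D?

A smallest enclosing disk is always determined by at most three of the input points on its boundary.
The farthest pair is (-10, 5)–(10, -3) with squared distance 464. The circle on this segment as diameter has centre (0, 1) and r² = 464/4 = 116.
Check (-4, 0): distance² to centre = 17 ≤ 116, so it lies inside.
All remaining points lie in this disk, and no smaller disk contains both endpoints, so this is the minimum enclosing circle.
The points at distance exactly r from the centre are (-10, 5), (10, -3) — 2 points.

2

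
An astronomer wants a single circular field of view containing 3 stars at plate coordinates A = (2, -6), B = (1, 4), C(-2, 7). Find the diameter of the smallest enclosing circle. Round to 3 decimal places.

Side lengths²: AB² = 101, AC² = 185, BC² = 18.
Since AC² = 185 ≥ 101 + 18 = 119, the angle opposite AC is not acute, so the smallest enclosing circle has AC as diameter.
Centre = midpoint of AC = (0, 0.5), r² = 185/4 = 46.25.
Diameter = 2r = 2√(46.25) ≈ 13.601.

13.601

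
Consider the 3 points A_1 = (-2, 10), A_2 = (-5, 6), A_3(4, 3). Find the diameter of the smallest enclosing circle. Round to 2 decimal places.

Side lengths²: A_1A_2² = 25, A_1A_3² = 85, A_2A_3² = 90.
Since A_2A_3² = 90 < 85 + 25 = 110, the triangle is acute, so the smallest enclosing circle is the circumcircle.
Circumcentre = (-1/6, 5.5), r² = 425/18.
Diameter = 2r = 2√(425/18) ≈ 9.72.

9.72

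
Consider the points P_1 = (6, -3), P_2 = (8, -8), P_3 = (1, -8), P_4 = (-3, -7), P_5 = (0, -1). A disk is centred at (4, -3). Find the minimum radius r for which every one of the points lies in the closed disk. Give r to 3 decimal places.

The required radius is the distance from (4, -3) to the farthest point.
Squared distances: 4, 41, 34, 65, 20.
Maximum is 65, attained at P_4.
r = √65 ≈ 8.062.

8.062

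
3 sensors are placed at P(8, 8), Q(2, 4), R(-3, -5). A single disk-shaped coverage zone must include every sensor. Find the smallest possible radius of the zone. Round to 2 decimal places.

8.51

Side lengths²: PQ² = 52, PR² = 290, QR² = 106.
Since PR² = 290 ≥ 106 + 52 = 158, the angle opposite PR is not acute, so the smallest enclosing circle has PR as diameter.
Centre = midpoint of PR = (2.5, 1.5), r² = 290/4 = 72.5.
r = √(72.5) ≈ 8.51.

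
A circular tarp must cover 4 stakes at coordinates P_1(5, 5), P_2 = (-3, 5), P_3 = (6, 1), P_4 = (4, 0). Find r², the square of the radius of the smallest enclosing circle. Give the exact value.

The minimum enclosing circle of a finite set is fixed by two of the points (as a diameter) or three (as a circumcircle).
The farthest pair is P_2–P_3 with squared distance 97. The circle on this segment as diameter has centre (1.5, 3) and r² = 97/4 = 24.25.
Check P_1: distance² to centre = 16.25 ≤ 24.25, so it lies inside.
All remaining points lie in this disk, and no smaller disk contains both endpoints, so this is the minimum enclosing circle.

24.25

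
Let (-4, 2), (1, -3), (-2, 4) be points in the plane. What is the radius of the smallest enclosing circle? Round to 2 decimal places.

Call the three points A, B, C in the order given.
Side lengths²: AB² = 50, AC² = 8, BC² = 58.
Since BC² = 58 ≥ 50 + 8 = 58, the angle opposite BC is not acute, so the smallest enclosing circle has BC as diameter.
Centre = midpoint of BC = (-0.5, 0.5), r² = 58/4 = 14.5.
r = √(14.5) ≈ 3.81.

3.81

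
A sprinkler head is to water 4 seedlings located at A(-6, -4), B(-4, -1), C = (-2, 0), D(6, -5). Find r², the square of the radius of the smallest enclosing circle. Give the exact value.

36.25

The farthest pair is A–D with squared distance 145. The circle on this segment as diameter has centre (0, -4.5) and r² = 145/4 = 36.25.
Check B: distance² to centre = 28.25 ≤ 36.25, so it lies inside.
All remaining points lie in this disk, and no smaller disk contains both endpoints, so this is the minimum enclosing circle.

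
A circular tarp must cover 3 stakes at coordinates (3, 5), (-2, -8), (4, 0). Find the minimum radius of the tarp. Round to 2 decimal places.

Call the three points A, B, C in the order given.
Side lengths²: AB² = 194, AC² = 26, BC² = 100.
Since AB² = 194 ≥ 100 + 26 = 126, the angle opposite AB is not acute, so the smallest enclosing circle has AB as diameter.
Centre = midpoint of AB = (0.5, -1.5), r² = 194/4 = 48.5.
r = √(48.5) ≈ 6.96.

6.96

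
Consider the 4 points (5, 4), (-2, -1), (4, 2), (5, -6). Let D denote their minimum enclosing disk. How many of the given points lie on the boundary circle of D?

3

A smallest enclosing disk is always determined by at most three of the input points on its boundary.
The minimum enclosing circle is determined by three boundary points: (5, 4), (-2, -1), (5, -6).
Their circumcentre is (23/7, -1) with r² = 1369/49.
The farthest remaining point (4, 2) is at distance² 466/49 ≤ 1369/49.
The points at distance exactly r from the centre are (5, 4), (-2, -1), (5, -6) — 3 points.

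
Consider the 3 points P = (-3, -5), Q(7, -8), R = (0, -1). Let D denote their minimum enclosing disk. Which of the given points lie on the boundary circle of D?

Side lengths²: PQ² = 109, PR² = 25, QR² = 98.
Since PQ² = 109 < 98 + 25 = 123, the triangle is acute, so the smallest enclosing circle is the circumcircle.
Circumcentre = (31/14, -81/14), r² = 2725/98.
The points at distance exactly r from the centre are P, Q, R — 3 points.

P, Q, R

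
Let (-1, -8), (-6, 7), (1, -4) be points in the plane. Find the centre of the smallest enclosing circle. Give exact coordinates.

Call the three points A, B, C in the order given.
Side lengths²: AB² = 250, AC² = 20, BC² = 170.
Since AB² = 250 ≥ 170 + 20 = 190, the angle opposite AB is not acute, so the smallest enclosing circle has AB as diameter.
Centre = midpoint of AB = (-3.5, -0.5), r² = 250/4 = 62.5.
Centre = (-3.5, -0.5).

(-3.5, -0.5)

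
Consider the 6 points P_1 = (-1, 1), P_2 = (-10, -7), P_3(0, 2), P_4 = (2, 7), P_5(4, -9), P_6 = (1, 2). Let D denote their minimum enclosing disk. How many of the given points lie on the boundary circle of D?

3

A smallest enclosing disk is always determined by at most three of the input points on its boundary.
The minimum enclosing circle is determined by three boundary points: P_2, P_4, P_5.
Their circumcentre is (-23/11, -18/11) with r² = 11050/121.
The farthest remaining point P_6 is at distance² 2756/121 ≤ 11050/121.
The points at distance exactly r from the centre are P_2, P_4, P_5 — 3 points.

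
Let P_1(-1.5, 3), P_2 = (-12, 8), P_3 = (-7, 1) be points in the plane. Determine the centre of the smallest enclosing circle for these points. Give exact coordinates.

(-6.75, 5.5)

Side lengths²: P_1P_2² = 135.25, P_1P_3² = 34.25, P_2P_3² = 74.
Since P_1P_2² = 135.25 ≥ 74 + 34.25 = 108.25, the angle opposite P_1P_2 is not acute, so the smallest enclosing circle has P_1P_2 as diameter.
Centre = midpoint of P_1P_2 = (-6.75, 5.5), r² = 135.25/4 = 33.8125.
Centre = (-6.75, 5.5).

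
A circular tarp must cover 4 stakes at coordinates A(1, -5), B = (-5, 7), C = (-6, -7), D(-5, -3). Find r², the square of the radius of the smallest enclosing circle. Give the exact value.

50.9814453125

The minimum enclosing circle is determined by three boundary points: A, B, C.
Their circumcentre is (-4.1875, -0.09375) with r² = 50.9814453125.
The farthest remaining point D is at distance² 9.1064453125 ≤ 50.9814453125.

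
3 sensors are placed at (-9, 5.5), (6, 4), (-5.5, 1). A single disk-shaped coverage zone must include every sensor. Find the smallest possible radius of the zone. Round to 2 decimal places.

7.54

Call the three points A, B, C in the order given.
Side lengths²: AB² = 227.25, AC² = 32.5, BC² = 141.25.
Since AB² = 227.25 ≥ 141.25 + 32.5 = 173.75, the angle opposite AB is not acute, so the smallest enclosing circle has AB as diameter.
Centre = midpoint of AB = (-1.5, 4.75), r² = 227.25/4 = 56.8125.
r = √(56.8125) ≈ 7.54.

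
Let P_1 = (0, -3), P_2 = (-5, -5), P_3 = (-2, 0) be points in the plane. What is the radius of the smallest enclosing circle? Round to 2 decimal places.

Side lengths²: P_1P_2² = 29, P_1P_3² = 13, P_2P_3² = 34.
Since P_2P_3² = 34 < 29 + 13 = 42, the triangle is acute, so the smallest enclosing circle is the circumcircle.
Circumcentre = (-113/38, -107/38), r² = 6409/722.
r = √(6409/722) ≈ 2.98.

2.98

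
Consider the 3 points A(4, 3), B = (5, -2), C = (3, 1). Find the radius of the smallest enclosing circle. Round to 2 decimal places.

Side lengths²: AB² = 26, AC² = 5, BC² = 13.
Since AB² = 26 ≥ 13 + 5 = 18, the angle opposite AB is not acute, so the smallest enclosing circle has AB as diameter.
Centre = midpoint of AB = (4.5, 0.5), r² = 26/4 = 6.5.
r = √(6.5) ≈ 2.55.

2.55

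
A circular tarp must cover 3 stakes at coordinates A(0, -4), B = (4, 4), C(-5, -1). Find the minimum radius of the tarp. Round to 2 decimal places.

Side lengths²: AB² = 80, AC² = 34, BC² = 106.
Since BC² = 106 < 80 + 34 = 114, the triangle is acute, so the smallest enclosing circle is the circumcircle.
Circumcentre = (-4/13, 15/13), r² = 4505/169.
r = √(4505/169) ≈ 5.16.

5.16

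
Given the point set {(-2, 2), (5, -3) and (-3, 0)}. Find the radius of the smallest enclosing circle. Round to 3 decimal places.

Call the three points A, B, C in the order given.
Side lengths²: AB² = 74, AC² = 5, BC² = 73.
Since AB² = 74 < 73 + 5 = 78, the triangle is acute, so the smallest enclosing circle is the circumcircle.
Circumcentre = (47/38, -33/38), r² = 13505/722.
r = √(13505/722) ≈ 4.325.

4.325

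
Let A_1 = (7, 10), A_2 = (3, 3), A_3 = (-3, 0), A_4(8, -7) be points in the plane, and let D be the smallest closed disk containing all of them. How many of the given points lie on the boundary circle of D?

The minimum enclosing circle is determined by three boundary points: A_1, A_3, A_4.
Their circumcentre is (101/18, 25/18) with r² = 12325/162.
The farthest remaining point A_2 is at distance² 1525/162 ≤ 12325/162.
The points at distance exactly r from the centre are A_1, A_3, A_4 — 3 points.

3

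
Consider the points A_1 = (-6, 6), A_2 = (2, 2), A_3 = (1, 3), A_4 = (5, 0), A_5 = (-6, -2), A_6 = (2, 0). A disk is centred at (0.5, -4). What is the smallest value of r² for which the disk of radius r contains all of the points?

142.25

The required radius is the distance from (0.5, -4) to the farthest point.
Squared distances: 142.25, 38.25, 49.25, 36.25, 46.25, 18.25.
Maximum is 142.25, attained at A_1.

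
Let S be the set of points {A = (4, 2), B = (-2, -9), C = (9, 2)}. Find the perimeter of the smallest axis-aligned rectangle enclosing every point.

44

Width = max x − min x = 9 − (-2) = 11.
Height = max y − min y = 2 − (-9) = 11.
Perimeter = 2(11 + 11) = 44.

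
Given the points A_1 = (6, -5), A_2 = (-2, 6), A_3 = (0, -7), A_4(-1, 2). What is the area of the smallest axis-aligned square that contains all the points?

The bounding box has width 8 and height 13.
An axis-aligned square enclosing the set must have side ≥ max(width, height).
So the minimum side is max(8, 13) = 13.
Area = 13² = 169.

169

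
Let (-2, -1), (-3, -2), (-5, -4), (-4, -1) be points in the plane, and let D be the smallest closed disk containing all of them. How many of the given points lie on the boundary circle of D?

By Welzl's lemma the MEC is supported by two points (diametrically opposite) or three points (on a circumcircle).
The farthest pair is (-2, -1)–(-5, -4) with squared distance 18. The circle on this segment as diameter has centre (-3.5, -2.5) and r² = 18/4 = 4.5.
Check (-3, -2): distance² to centre = 0.5 ≤ 4.5, so it lies inside.
All remaining points lie in this disk, and no smaller disk contains both endpoints, so this is the minimum enclosing circle.
The points at distance exactly r from the centre are (-2, -1), (-5, -4) — 2 points.

2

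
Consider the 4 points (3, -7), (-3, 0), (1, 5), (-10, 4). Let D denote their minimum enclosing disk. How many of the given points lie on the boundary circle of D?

2

By Welzl's lemma the MEC is supported by two points (diametrically opposite) or three points (on a circumcircle).
The farthest pair is (3, -7)–(-10, 4) with squared distance 290. The circle on this segment as diameter has centre (-3.5, -1.5) and r² = 290/4 = 72.5.
Check (-3, 0): distance² to centre = 2.5 ≤ 72.5, so it lies inside.
All remaining points lie in this disk, and no smaller disk contains both endpoints, so this is the minimum enclosing circle.
The points at distance exactly r from the centre are (3, -7), (-10, 4) — 2 points.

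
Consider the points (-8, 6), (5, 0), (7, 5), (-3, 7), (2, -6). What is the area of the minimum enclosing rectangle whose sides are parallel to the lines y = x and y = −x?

176

In coordinates u = x + y, v = x − y the rectangle is axis-aligned; the map (x,y)→(u,v) scales areas by 2.
u-values: -2, 5, 12, 4, -4; range = 12 − (-4) = 16.
v-values: -14, 5, 2, -10, 8; range = 8 − (-14) = 22.
Area = (16 × 22) / 2 = 176.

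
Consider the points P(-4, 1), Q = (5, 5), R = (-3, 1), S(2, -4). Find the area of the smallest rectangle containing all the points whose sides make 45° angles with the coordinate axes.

In coordinates u = x + y, v = x − y the rectangle is axis-aligned; the map (x,y)→(u,v) scales areas by 2.
u-values: -3, 10, -2, -2; range = 10 − (-3) = 13.
v-values: -5, 0, -4, 6; range = 6 − (-5) = 11.
Area = (13 × 11) / 2 = 71.5.

71.5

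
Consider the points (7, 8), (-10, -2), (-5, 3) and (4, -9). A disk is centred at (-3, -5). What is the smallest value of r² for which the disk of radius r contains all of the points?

The required radius is the distance from (-3, -5) to the farthest point.
Squared distances: 269, 58, 68, 65.
Maximum is 269, attained at (7, 8).

269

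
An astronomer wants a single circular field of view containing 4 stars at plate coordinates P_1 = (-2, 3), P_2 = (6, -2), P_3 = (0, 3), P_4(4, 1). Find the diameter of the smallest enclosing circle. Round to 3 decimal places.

The minimum enclosing circle of a finite set is fixed by two of the points (as a diameter) or three (as a circumcircle).
The farthest pair is P_1–P_2 with squared distance 89. The circle on this segment as diameter has centre (2, 0.5) and r² = 89/4 = 22.25.
Check P_3: distance² to centre = 10.25 ≤ 22.25, so it lies inside.
All remaining points lie in this disk, and no smaller disk contains both endpoints, so this is the minimum enclosing circle.
Diameter = 2r = 2√(22.25) ≈ 9.434.

9.434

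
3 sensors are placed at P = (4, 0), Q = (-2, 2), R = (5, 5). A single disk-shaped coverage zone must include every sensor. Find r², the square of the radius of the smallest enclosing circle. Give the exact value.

14.7265625

Side lengths²: PQ² = 40, PR² = 26, QR² = 58.
Since QR² = 58 < 40 + 26 = 66, the triangle is acute, so the smallest enclosing circle is the circumcircle.
Circumcentre = (1.6875, 3.0625), r² = 14.7265625.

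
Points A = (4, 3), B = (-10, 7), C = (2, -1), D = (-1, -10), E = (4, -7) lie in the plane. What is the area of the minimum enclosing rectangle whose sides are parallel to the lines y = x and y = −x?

In coordinates u = x + y, v = x − y the rectangle is axis-aligned; the map (x,y)→(u,v) scales areas by 2.
u-values: 7, -3, 1, -11, -3; range = 7 − (-11) = 18.
v-values: 1, -17, 3, 9, 11; range = 11 − (-17) = 28.
Area = (18 × 28) / 2 = 252.

252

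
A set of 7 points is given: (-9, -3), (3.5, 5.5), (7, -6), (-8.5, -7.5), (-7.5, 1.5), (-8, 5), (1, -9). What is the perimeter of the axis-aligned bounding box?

Width = max x − min x = 7 − (-9) = 16.
Height = max y − min y = 5.5 − (-9) = 14.5.
Perimeter = 2(16 + 14.5) = 61.

61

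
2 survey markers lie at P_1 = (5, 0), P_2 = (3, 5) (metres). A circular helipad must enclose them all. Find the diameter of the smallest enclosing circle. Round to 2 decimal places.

5.39

The smallest circle enclosing two points has them as diameter endpoints.
Centre = midpoint = (4, 2.5); r² = |P_1P_2|²/4 = 29/4 = 7.25.
Diameter = 2r = 2√(7.25) ≈ 5.39.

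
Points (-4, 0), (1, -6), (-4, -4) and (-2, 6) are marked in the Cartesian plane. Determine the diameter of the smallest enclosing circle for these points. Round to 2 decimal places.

12.37

A smallest enclosing disk is always determined by at most three of the input points on its boundary.
The farthest pair is (1, -6)–(-2, 6) with squared distance 153. The circle on this segment as diameter has centre (-0.5, 0) and r² = 153/4 = 38.25.
Check (-4, 0): distance² to centre = 12.25 ≤ 38.25, so it lies inside.
All remaining points lie in this disk, and no smaller disk contains both endpoints, so this is the minimum enclosing circle.
Diameter = 2r = 2√(38.25) ≈ 12.37.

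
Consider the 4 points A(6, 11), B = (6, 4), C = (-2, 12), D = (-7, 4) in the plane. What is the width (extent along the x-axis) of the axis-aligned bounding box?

13

max x = 6, min x = -7, so width = 13.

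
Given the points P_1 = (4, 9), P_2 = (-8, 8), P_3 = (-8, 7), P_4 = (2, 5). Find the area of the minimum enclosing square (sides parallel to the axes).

144

The bounding box has width 12 and height 4.
An axis-aligned square enclosing the set must have side ≥ max(width, height).
So the minimum side is max(12, 4) = 12.
Area = 12² = 144.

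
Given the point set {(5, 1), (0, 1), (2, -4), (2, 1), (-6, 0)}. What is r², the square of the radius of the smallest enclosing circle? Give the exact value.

30.5

By Welzl's lemma the MEC is supported by two points (diametrically opposite) or three points (on a circumcircle).
The farthest pair is (5, 1)–(-6, 0) with squared distance 122. The circle on this segment as diameter has centre (-0.5, 0.5) and r² = 122/4 = 30.5.
Check (0, 1): distance² to centre = 0.5 ≤ 30.5, so it lies inside.
All remaining points lie in this disk, and no smaller disk contains both endpoints, so this is the minimum enclosing circle.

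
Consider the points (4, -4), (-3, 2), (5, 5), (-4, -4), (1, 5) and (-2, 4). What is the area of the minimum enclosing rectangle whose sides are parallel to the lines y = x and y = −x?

126

In coordinates u = x + y, v = x − y the rectangle is axis-aligned; the map (x,y)→(u,v) scales areas by 2.
u-values: 0, -1, 10, -8, 6, 2; range = 10 − (-8) = 18.
v-values: 8, -5, 0, 0, -4, -6; range = 8 − (-6) = 14.
Area = (18 × 14) / 2 = 126.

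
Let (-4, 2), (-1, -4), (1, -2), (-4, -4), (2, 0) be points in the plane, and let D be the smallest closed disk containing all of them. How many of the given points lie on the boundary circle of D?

3

The minimum enclosing circle of a finite set is fixed by two of the points (as a diameter) or three (as a circumcircle).
The minimum enclosing circle is determined by three boundary points: (-4, 2), (-4, -4), (2, 0).
Their circumcentre is (-5/3, -1) with r² = 130/9.
The farthest remaining point (-1, -4) is at distance² 85/9 ≤ 130/9.
The points at distance exactly r from the centre are (-4, 2), (-4, -4), (2, 0) — 3 points.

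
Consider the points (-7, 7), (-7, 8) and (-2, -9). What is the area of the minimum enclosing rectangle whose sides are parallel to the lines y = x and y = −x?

In coordinates u = x + y, v = x − y the rectangle is axis-aligned; the map (x,y)→(u,v) scales areas by 2.
u-values: 0, 1, -11; range = 1 − (-11) = 12.
v-values: -14, -15, 7; range = 7 − (-15) = 22.
Area = (12 × 22) / 2 = 132.

132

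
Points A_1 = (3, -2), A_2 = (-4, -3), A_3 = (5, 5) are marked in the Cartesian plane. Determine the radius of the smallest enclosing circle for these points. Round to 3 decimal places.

Side lengths²: A_1A_2² = 50, A_1A_3² = 53, A_2A_3² = 145.
Since A_2A_3² = 145 ≥ 53 + 50 = 103, the angle opposite A_2A_3 is not acute, so the smallest enclosing circle has A_2A_3 as diameter.
Centre = midpoint of A_2A_3 = (0.5, 1), r² = 145/4 = 36.25.
r = √(36.25) ≈ 6.021.

6.021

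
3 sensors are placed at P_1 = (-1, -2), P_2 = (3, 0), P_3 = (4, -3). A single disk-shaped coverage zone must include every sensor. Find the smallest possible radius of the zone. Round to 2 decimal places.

Side lengths²: P_1P_2² = 20, P_1P_3² = 26, P_2P_3² = 10.
Since P_1P_3² = 26 < 20 + 10 = 30, the triangle is acute, so the smallest enclosing circle is the circumcircle.
Circumcentre = (11/7, -15/7), r² = 325/49.
r = √(325/49) ≈ 2.58.

2.58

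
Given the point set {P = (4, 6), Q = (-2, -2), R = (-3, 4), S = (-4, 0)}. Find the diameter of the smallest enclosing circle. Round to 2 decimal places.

A smallest enclosing disk is always determined by at most three of the input points on its boundary.
The minimum enclosing circle is determined by three boundary points: P, Q, S.
Their circumcentre is (3/7, 17/7) with r² = 1250/49.
The farthest remaining point R is at distance² 697/49 ≤ 1250/49.
Diameter = 2r = 2√(1250/49) ≈ 10.10.

10.10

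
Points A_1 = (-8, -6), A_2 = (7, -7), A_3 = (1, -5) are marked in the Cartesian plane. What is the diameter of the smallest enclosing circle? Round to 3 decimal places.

15.033

Side lengths²: A_1A_2² = 226, A_1A_3² = 82, A_2A_3² = 40.
Since A_1A_2² = 226 ≥ 82 + 40 = 122, the angle opposite A_1A_2 is not acute, so the smallest enclosing circle has A_1A_2 as diameter.
Centre = midpoint of A_1A_2 = (-0.5, -6.5), r² = 226/4 = 56.5.
Diameter = 2r = 2√(56.5) ≈ 15.033.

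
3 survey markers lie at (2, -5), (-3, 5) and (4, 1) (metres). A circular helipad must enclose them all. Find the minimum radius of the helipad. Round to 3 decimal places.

5.590

Call the three points A, B, C in the order given.
Side lengths²: AB² = 125, AC² = 40, BC² = 65.
Since AB² = 125 ≥ 65 + 40 = 105, the angle opposite AB is not acute, so the smallest enclosing circle has AB as diameter.
Centre = midpoint of AB = (-0.5, 0), r² = 125/4 = 31.25.
r = √(31.25) ≈ 5.590.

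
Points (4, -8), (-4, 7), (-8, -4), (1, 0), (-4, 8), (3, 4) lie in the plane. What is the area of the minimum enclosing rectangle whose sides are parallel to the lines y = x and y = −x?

In coordinates u = x + y, v = x − y the rectangle is axis-aligned; the map (x,y)→(u,v) scales areas by 2.
u-values: -4, 3, -12, 1, 4, 7; range = 7 − (-12) = 19.
v-values: 12, -11, -4, 1, -12, -1; range = 12 − (-12) = 24.
Area = (19 × 24) / 2 = 228.

228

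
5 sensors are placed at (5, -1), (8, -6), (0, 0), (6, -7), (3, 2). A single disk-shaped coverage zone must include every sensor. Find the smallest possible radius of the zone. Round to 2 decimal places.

By Welzl's lemma the MEC is supported by two points (diametrically opposite) or three points (on a circumcircle).
The minimum enclosing circle is determined by three boundary points: (8, -6), (0, 0), (3, 2).
Their circumcentre is (139/34, -49/17) with r² = 28925/1156.
The farthest remaining point (6, -7) is at distance² 23825/1156 ≤ 28925/1156.
r = √(28925/1156) ≈ 5.00.

5.00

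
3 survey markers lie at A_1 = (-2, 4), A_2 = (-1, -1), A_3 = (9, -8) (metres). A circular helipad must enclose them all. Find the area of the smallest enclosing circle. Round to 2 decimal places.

208.13

Side lengths²: A_1A_2² = 26, A_1A_3² = 265, A_2A_3² = 149.
Since A_1A_3² = 265 ≥ 149 + 26 = 175, the angle opposite A_1A_3 is not acute, so the smallest enclosing circle has A_1A_3 as diameter.
Centre = midpoint of A_1A_3 = (3.5, -2), r² = 265/4 = 66.25.
Area = π·r² = π·66.25 ≈ 208.13.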